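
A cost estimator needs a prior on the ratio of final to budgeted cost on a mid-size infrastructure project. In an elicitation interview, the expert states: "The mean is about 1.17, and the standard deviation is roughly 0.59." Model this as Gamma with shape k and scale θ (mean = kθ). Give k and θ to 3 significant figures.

k ≈ 3.93, θ ≈ 0.298

For Gamma(k, scale θ): mean = kθ, variance = kθ², so CV = 1/√k.
CV = SD/mean = 0.59/1.17 = 0.5043, hence k = 1/CV² = 3.93.
Then θ = mean/k = 1.17/3.93 = 0.298.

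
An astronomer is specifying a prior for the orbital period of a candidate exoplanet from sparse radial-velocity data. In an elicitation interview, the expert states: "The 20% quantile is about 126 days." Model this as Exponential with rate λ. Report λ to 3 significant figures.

λ ≈ 0.00177

P(T < 126.0) = 1 − e^(−λ·126.0) = 0.2, so λ = −ln(1−0.2)/126.0 = −ln(0.8)/126.0 = 0.00177.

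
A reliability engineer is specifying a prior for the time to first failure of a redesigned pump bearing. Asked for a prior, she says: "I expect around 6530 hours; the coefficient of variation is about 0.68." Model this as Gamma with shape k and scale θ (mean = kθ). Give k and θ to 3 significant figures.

k ≈ 2.16, θ ≈ 3020

For Gamma(k, scale θ): mean = kθ, variance = kθ², so CV = 1/√k.
CV = 0.68, hence k = 1/CV² = 2.16.
Then θ = mean/k = 6530/2.16 = 3020.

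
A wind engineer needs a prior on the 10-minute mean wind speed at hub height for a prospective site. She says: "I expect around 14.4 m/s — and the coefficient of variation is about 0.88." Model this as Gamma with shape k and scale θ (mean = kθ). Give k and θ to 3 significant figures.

k ≈ 1.29, θ ≈ 11.2

For Gamma(k, scale θ): mean = kθ, variance = kθ², so CV = 1/√k.
CV = 0.88, hence k = 1/CV² = 1.29.
Then θ = mean/k = 14.4/1.29 = 11.2.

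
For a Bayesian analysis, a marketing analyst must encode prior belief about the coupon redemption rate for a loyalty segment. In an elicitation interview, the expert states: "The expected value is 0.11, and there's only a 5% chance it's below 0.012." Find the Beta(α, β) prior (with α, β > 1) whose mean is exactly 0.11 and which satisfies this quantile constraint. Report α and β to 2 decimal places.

With mean 0.11 fixed, write α = 0.11s, β = 0.89s where s = α+β.
Need P(θ < 0.012) = 0.05 under Beta(0.11s, 0.89s). Normal approximation: (q−m)/√(m(1−m)/s) ≈ z_{0.05} = -1.64, so s ≈ 0.11·0.89·(-1.64)²/(0.012−0.11)² = 27.6.
At s = 27.6: P(θ<0.012) ≈ 0.004. Adjusting to match 0.05 gives s ≈ 12.38.
So α = 0.11·12.38 ≈ 1.36, β = 0.89·12.38 ≈ 11.02.

α ≈ 1.36, β ≈ 11.02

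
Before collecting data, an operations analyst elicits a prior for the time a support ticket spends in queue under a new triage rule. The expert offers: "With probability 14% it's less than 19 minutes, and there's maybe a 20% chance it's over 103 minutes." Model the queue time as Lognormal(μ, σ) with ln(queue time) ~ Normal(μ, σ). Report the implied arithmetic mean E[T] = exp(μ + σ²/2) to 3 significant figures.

If T ~ Lognormal(μ,σ) then ln T ~ Normal(μ,σ), so the p-quantile of ln T is μ + z_p·σ.
ln(19) = 2.944 and ln(103) = 4.635; z_{0.14} = -1.08, z_{0.8} = 0.8416.
σ = (4.635 − 2.944)/(0.8416 − (-1.08)) = 0.879.
μ = 2.944 − (-1.08)·0.879 = 3.895.
E[T] = exp(μ + σ²/2) = exp(3.895 + 0.3867) = 72.3 minutes.

E[T] ≈ 72.3 minutes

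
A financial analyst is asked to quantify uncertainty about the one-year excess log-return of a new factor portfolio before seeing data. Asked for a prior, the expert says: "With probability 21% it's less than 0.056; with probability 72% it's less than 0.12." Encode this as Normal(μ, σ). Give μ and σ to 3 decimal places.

μ = 0.093, σ = 0.046

The p-quantile of Normal(μ,σ) is μ + z_p·σ, with z_{0.21} = -0.8064 and z_{0.72} = 0.5828.
Eliminate σ: μ = (z₂·x₁ − z₁·x₂)/(z₂ − z₁) = (0.5828·0.056 − (-0.8064)·0.12)/1.389 = 0.093.
Then σ = (x₂ − x₁)/(z₂ − z₁) = (0.12 − 0.056)/1.389 = 0.046.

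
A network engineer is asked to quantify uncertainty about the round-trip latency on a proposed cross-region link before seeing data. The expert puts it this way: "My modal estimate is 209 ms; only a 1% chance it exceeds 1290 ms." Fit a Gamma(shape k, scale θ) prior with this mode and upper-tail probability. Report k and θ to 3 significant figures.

Gamma(k,θ) with k>1 has mode (k−1)θ, so θ = 209/(k−1).
Need P(X < 1290) = 0.99 with θ tied to k this way. Start at k = 2, θ = 209: P(X<1290) ≈ 0.985.
Too low — raise k to concentrate. Iterating converges to k ≈ 2.11.
Then θ = 209/(2.11−1) ≈ 189.

k ≈ 2.11, θ ≈ 189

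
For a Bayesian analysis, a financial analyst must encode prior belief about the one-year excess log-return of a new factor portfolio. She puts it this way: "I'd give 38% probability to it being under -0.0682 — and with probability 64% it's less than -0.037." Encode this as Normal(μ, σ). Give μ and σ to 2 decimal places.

μ = -0.05, σ = 0.05

For Normal(μ,σ), the p-quantile is μ + z_p·σ. Here z_{0.38} = -0.3055, z_{0.64} = 0.3585.
So -0.0682 = μ − 0.3055σ and -0.037 = μ + 0.3585σ.
Subtracting: σ = (-0.037 − -0.0682)/(0.3585 − (-0.3055)) = 0.05.
Then μ = -0.0682 − (-0.3055)·0.05 = -0.05.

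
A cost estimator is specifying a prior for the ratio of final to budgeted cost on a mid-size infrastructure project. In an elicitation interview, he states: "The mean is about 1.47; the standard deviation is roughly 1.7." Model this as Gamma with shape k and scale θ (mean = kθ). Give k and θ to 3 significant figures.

For Gamma(k, scale θ): mean = kθ, variance = kθ², so CV = 1/√k.
CV = SD/mean = 1.7/1.47 = 1.156, hence k = 1/CV² = 0.748.
Then θ = mean/k = 1.47/0.748 = 1.97.

k ≈ 0.748, θ ≈ 1.97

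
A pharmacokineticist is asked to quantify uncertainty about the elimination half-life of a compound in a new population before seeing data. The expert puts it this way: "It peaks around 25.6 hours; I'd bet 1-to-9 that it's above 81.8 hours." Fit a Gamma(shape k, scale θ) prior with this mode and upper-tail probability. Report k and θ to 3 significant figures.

k ≈ 2.4, θ ≈ 18.3

Gamma(k,θ) with k>1 has mode (k−1)θ, so θ = 25.6/(k−1).
Need P(X < 81.8) = 0.9 with θ tied to k this way. Start at k = 2, θ = 25.6: P(X<81.8) ≈ 0.828.
Too low — raise k to concentrate. Iterating converges to k ≈ 2.4.
Then θ = 25.6/(2.4−1) ≈ 18.3.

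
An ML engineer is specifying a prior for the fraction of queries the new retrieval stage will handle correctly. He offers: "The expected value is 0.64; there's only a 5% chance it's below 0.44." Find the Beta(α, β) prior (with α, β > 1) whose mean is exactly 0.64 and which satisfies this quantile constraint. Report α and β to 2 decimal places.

With mean 0.64 fixed, write α = 0.64s, β = 0.36s where s = α+β.
Need P(θ < 0.44) = 0.05 under Beta(0.64s, 0.36s). Normal approximation: (q−m)/√(m(1−m)/s) ≈ z_{0.05} = -1.64, so s ≈ 0.64·0.36·(-1.64)²/(0.44−0.64)² = 15.6.
At s = 15.6: P(θ<0.44) ≈ 0.054. Adjusting to match 0.05 gives s ≈ 16.29.
So α = 0.64·16.29 ≈ 10.43, β = 0.36·16.29 ≈ 5.86.

α ≈ 10.43, β ≈ 5.86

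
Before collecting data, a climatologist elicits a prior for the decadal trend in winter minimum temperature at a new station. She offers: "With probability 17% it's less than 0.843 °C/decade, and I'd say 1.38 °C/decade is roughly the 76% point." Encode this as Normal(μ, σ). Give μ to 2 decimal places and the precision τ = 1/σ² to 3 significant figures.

The p-quantile of Normal(μ,σ) is μ + z_p·σ, with z_{0.17} = -0.9542 and z_{0.76} = 0.7063.
Eliminate σ: μ = (z₂·x₁ − z₁·x₂)/(z₂ − z₁) = (0.7063·0.843 − (-0.9542)·1.38)/1.66 = 1.15.
Then σ = (x₂ − x₁)/(z₂ − z₁) = (1.38 − 0.843)/1.66 = 0.32.
Precision τ = 1/σ² = 1/0.3234² = 9.56.

μ = 1.15, τ = 9.56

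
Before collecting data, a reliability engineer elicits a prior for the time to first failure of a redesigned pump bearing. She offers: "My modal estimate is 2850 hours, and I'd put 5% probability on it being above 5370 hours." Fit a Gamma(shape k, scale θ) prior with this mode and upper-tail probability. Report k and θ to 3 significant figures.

k ≈ 7.93, θ ≈ 411

Gamma(k,θ) with k>1 has mode (k−1)θ, so θ = 2850/(k−1).
Need P(X < 5370) = 0.95 with θ tied to k this way. Start at k = 2, θ = 2850: P(X<5370) ≈ 0.562.
Too low — raise k to concentrate. Iterating converges to k ≈ 7.93.
Then θ = 2850/(7.93−1) ≈ 411.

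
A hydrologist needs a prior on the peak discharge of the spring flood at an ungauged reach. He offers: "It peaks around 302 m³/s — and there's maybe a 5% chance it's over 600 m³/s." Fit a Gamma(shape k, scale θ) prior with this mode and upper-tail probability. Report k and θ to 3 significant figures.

Gamma(k,θ) with k>1 has mode (k−1)θ, so θ = 302/(k−1).
Need P(X < 600) = 0.95 with θ tied to k this way. Start at k = 2, θ = 302: P(X<600) ≈ 0.590.
Too low — raise k to concentrate. Iterating converges to k ≈ 6.88.
Then θ = 302/(6.88−1) ≈ 51.3.

k ≈ 6.88, θ ≈ 51.3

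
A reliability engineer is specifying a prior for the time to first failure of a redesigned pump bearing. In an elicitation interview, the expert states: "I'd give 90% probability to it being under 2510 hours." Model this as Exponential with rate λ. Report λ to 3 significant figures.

P(T < 2510.0) = 1 − e^(−λ·2510.0) = 0.9, so λ = −ln(1−0.9)/2510.0 = −ln(0.1)/2510.0 = 0.000917.

λ ≈ 0.000917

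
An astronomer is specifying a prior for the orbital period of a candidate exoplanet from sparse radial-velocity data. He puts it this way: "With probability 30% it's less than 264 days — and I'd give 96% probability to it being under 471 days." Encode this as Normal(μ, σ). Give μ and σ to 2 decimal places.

For Normal(μ,σ), the p-quantile is μ + z_p·σ. Here z_{0.3} = -0.5244, z_{0.96} = 1.751.
So 264 = μ − 0.5244σ and 471 = μ + 1.751σ.
Subtracting: σ = (471 − 264)/(1.751 − (-0.5244)) = 90.99.
Then μ = 264 − (-0.5244)·90.99 = 311.71.

μ = 311.71, σ = 90.99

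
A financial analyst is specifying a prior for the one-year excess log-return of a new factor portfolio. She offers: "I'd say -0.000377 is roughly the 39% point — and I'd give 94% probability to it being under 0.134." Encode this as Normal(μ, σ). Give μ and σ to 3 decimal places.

For Normal(μ,σ), the p-quantile is μ + z_p·σ. Here z_{0.39} = -0.2793, z_{0.94} = 1.555.
So -0.000377 = μ − 0.2793σ and 0.134 = μ + 1.555σ.
Subtracting: σ = (0.134 − -0.000377)/(1.555 − (-0.2793)) = 0.073.
Then μ = -0.000377 − (-0.2793)·0.073 = 0.020.

μ = 0.020, σ = 0.073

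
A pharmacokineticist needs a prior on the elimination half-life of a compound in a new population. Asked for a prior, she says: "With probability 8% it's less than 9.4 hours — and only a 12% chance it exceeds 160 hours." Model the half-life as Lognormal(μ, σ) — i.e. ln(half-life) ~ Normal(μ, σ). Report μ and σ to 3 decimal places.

μ ≈ 3.784, σ ≈ 1.099

If T ~ Lognormal(μ,σ) then ln T ~ Normal(μ,σ), so the p-quantile of ln T is μ + z_p·σ.
ln(9.4) = 2.241 and ln(160) = 5.075; z_{0.08} = -1.405, z_{0.88} = 1.175.
σ = (5.075 − 2.241)/(1.175 − (-1.405)) = 1.099.
μ = 2.241 − (-1.405)·1.099 = 3.784.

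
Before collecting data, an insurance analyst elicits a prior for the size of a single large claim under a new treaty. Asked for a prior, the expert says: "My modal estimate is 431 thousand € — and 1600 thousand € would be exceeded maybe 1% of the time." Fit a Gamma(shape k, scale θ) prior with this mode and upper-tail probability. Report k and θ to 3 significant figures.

Gamma(k,θ) with k>1 has mode (k−1)θ, so θ = 431/(k−1).
Need P(X < 1600) = 0.99 with θ tied to k this way. Start at k = 2, θ = 431: P(X<1600) ≈ 0.885.
Too low — raise k to concentrate. Iterating converges to k ≈ 3.48.
Then θ = 431/(3.48−1) ≈ 174.

k ≈ 3.48, θ ≈ 174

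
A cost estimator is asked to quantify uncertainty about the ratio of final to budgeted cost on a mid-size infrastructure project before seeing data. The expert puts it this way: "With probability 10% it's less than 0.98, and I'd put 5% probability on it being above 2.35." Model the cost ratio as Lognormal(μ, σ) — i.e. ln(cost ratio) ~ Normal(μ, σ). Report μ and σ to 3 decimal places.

If T ~ Lognormal(μ,σ) then ln T ~ Normal(μ,σ), so the p-quantile of ln T is μ + z_p·σ.
ln(0.98) = -0.0202 and ln(2.35) = 0.8544; z_{0.1} = -1.282, z_{0.95} = 1.645.
σ = (0.8544 − -0.0202)/(1.645 − (-1.282)) = 0.299.
μ = -0.0202 − (-1.282)·0.299 = 0.363.

μ ≈ 0.363, σ ≈ 0.299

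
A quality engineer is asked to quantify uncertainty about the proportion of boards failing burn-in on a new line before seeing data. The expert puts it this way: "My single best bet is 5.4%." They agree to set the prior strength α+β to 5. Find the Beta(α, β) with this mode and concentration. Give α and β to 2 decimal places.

α = 1.16, β = 3.84

For α,β > 1 the Beta mode is (α−1)/(α+β−2). With α+β = 5, the mode is (α−1)/3.
Set (α−1)/3 = 0.054 → α = 1 + 0.054·3 = 1.16.
β = 5 − α = 3.84.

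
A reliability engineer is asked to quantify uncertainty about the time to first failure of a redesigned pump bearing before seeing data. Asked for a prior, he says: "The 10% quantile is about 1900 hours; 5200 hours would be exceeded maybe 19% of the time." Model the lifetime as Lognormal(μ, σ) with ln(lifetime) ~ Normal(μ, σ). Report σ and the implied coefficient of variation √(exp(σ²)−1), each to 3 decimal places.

If T ~ Lognormal(μ,σ) then ln T ~ Normal(μ,σ), so the p-quantile of ln T is μ + z_p·σ.
ln(1900) = 7.55 and ln(5200) = 8.556; z_{0.1} = -1.282, z_{0.81} = 0.8779.
σ = (8.556 − 7.55)/(0.8779 − (-1.282)) = 0.466.
μ = 7.55 − (-1.282)·0.466 = 8.147.
CV = √(exp(σ²)−1) = √(exp(0.2174)−1) = 0.493.

σ ≈ 0.466, CV ≈ 0.493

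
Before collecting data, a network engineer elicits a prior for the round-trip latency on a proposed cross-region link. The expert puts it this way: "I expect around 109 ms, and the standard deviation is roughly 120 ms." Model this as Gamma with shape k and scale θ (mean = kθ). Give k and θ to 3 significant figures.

For Gamma(k, scale θ): mean = kθ, variance = kθ², so CV = 1/√k.
CV = SD/mean = 120/109 = 1.101, hence k = 1/CV² = 0.825.
Then θ = mean/k = 109/0.825 = 132.

k ≈ 0.825, θ ≈ 132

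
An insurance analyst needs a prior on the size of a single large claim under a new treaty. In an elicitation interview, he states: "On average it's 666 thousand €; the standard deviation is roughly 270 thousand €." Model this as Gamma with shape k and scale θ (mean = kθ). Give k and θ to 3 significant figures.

For Gamma(k, scale θ): mean = kθ, variance = kθ², so CV = 1/√k.
CV = SD/mean = 270/666 = 0.4054, hence k = 1/CV² = 6.08.
Then θ = mean/k = 666/6.08 = 109.

k ≈ 6.08, θ ≈ 109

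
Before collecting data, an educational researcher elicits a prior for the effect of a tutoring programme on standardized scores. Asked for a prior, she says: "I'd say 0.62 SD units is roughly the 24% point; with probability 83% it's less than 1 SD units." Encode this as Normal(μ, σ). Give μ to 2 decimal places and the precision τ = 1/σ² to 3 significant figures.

The p-quantile of Normal(μ,σ) is μ + z_p·σ, with z_{0.24} = -0.7063 and z_{0.83} = 0.9542.
Eliminate σ: μ = (z₂·x₁ − z₁·x₂)/(z₂ − z₁) = (0.9542·0.62 − (-0.7063)·1)/1.66 = 0.78.
Then σ = (x₂ − x₁)/(z₂ − z₁) = (1 − 0.62)/1.66 = 0.23.
Precision τ = 1/σ² = 1/0.2289² = 19.1.

μ = 0.78, τ = 19.1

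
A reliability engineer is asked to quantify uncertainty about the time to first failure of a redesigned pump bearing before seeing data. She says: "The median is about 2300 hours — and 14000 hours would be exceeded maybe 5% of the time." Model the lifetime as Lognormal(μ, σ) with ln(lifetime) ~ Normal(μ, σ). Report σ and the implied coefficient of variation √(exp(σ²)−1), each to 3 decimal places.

If T ~ Lognormal(μ,σ) then ln T ~ Normal(μ,σ), so the p-quantile of ln T is μ + z_p·σ.
ln(2300) = 7.741 and ln(14000) = 9.547; z_{0.5} = 0, z_{0.95} = 1.645.
σ = (9.547 − 7.741)/(1.645 − (0)) = 1.098.
μ = 7.741 − (0)·1.098 = 7.741.
CV = √(exp(σ²)−1) = √(exp(1.2057)−1) = 1.529.

σ ≈ 1.098, CV ≈ 1.529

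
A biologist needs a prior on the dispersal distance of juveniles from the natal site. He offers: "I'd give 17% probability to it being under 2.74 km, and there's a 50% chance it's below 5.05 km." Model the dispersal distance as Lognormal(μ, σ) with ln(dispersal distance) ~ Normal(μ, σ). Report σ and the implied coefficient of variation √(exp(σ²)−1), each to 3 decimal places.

σ ≈ 0.641, CV ≈ 0.713

If T ~ Lognormal(μ,σ) then ln T ~ Normal(μ,σ), so the p-quantile of ln T is μ + z_p·σ.
ln(2.74) = 1.008 and ln(5.05) = 1.619; z_{0.17} = -0.9542, z_{0.5} = 0.
σ = (1.619 − 1.008)/(0 − (-0.9542)) = 0.641.
μ = 1.008 − (-0.9542)·0.641 = 1.619.
CV = √(exp(σ²)−1) = √(exp(0.4106)−1) = 0.713.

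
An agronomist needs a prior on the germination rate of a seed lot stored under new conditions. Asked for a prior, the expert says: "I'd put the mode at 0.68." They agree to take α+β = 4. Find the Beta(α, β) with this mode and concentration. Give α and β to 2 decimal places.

α = 2.36, β = 1.64

For α,β > 1 the Beta mode is (α−1)/(α+β−2). With α+β = 4, the mode is (α−1)/2.
Set (α−1)/2 = 0.68 → α = 1 + 0.68·2 = 2.36.
β = 4 − α = 1.64.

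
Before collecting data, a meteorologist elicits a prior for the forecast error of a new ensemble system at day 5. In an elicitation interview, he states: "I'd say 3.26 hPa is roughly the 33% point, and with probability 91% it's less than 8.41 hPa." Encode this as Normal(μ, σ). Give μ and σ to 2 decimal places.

For Normal(μ,σ), the p-quantile is μ + z_p·σ. Here z_{0.33} = -0.4399, z_{0.91} = 1.341.
So 3.26 = μ − 0.4399σ and 8.41 = μ + 1.341σ.
Subtracting: σ = (8.41 − 3.26)/(1.341 − (-0.4399)) = 2.89.
Then μ = 3.26 − (-0.4399)·2.89 = 4.53.

μ = 4.53, σ = 2.89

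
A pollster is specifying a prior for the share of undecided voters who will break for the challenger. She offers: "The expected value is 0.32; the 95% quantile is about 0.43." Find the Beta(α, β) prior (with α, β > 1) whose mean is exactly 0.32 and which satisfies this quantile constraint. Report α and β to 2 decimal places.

α ≈ 16.45, β ≈ 34.95

With mean 0.32 fixed, write α = 0.32s, β = 0.68s where s = α+β.
Need P(θ < 0.43) = 0.95 under Beta(0.32s, 0.68s). Normal approximation: (q−m)/√(m(1−m)/s) ≈ z_{0.95} = 1.64, so s ≈ 0.32·0.68·(1.64)²/(0.43−0.32)² = 48.7.
At s = 48.7: P(θ<0.43) ≈ 0.945. Adjusting to match 0.95 gives s ≈ 51.40.
So α = 0.32·51.40 ≈ 16.45, β = 0.68·51.40 ≈ 34.95.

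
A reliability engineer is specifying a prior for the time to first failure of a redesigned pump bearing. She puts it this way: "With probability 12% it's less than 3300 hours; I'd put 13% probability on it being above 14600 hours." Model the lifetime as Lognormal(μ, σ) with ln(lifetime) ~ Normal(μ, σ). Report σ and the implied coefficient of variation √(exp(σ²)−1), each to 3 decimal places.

If T ~ Lognormal(μ,σ) then ln T ~ Normal(μ,σ), so the p-quantile of ln T is μ + z_p·σ.
ln(3300) = 8.102 and ln(14600) = 9.589; z_{0.12} = -1.175, z_{0.87} = 1.126.
σ = (9.589 − 8.102)/(1.126 − (-1.175)) = 0.646.
μ = 8.102 − (-1.175)·0.646 = 8.861.
CV = √(exp(σ²)−1) = √(exp(0.4175)−1) = 0.720.

σ ≈ 0.646, CV ≈ 0.720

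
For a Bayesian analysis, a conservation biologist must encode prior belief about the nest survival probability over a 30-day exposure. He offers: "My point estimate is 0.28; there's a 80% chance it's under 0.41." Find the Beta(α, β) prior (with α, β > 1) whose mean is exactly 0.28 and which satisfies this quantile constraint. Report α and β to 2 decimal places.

With mean 0.28 fixed, write α = 0.28s, β = 0.72s where s = α+β.
Need P(θ < 0.41) = 0.8 under Beta(0.28s, 0.72s). Normal approximation: (q−m)/√(m(1−m)/s) ≈ z_{0.8} = 0.842, so s ≈ 0.28·0.72·(0.842)²/(0.41−0.28)² = 8.4.
At s = 8.4: P(θ<0.41) ≈ 0.809. Adjusting to match 0.8 gives s ≈ 7.65.
So α = 0.28·7.65 ≈ 2.14, β = 0.72·7.65 ≈ 5.50.

α ≈ 2.14, β ≈ 5.50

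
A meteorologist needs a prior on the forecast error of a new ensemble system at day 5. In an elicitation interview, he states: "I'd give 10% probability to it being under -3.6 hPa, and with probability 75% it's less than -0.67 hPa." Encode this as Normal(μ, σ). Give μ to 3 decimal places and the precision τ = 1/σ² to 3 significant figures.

μ = -1.680, τ = 0.446

The p-quantile of Normal(μ,σ) is μ + z_p·σ, with z_{0.1} = -1.282 and z_{0.75} = 0.6745.
Eliminate σ: μ = (z₂·x₁ − z₁·x₂)/(z₂ − z₁) = (0.6745·-3.6 − (-1.282)·-0.67)/1.956 = -1.680.
Then σ = (x₂ − x₁)/(z₂ − z₁) = (-0.67 − -3.6)/1.956 = 1.498.
Precision τ = 1/σ² = 1/1.498² = 0.446.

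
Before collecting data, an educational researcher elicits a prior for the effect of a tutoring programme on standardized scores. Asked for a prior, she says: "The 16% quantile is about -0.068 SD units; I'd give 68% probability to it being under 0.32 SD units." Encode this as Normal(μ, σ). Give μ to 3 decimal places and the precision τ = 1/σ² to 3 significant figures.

μ = 0.196, τ = 14.2

For Normal(μ,σ), the p-quantile is μ + z_p·σ. Here z_{0.16} = -0.9945, z_{0.68} = 0.4677.
So -0.068 = μ − 0.9945σ and 0.32 = μ + 0.4677σ.
Subtracting: σ = (0.32 − -0.068)/(0.4677 − (-0.9945)) = 0.265.
Then μ = -0.068 − (-0.9945)·0.265 = 0.196.
Precision τ = 1/σ² = 1/0.2654² = 14.2.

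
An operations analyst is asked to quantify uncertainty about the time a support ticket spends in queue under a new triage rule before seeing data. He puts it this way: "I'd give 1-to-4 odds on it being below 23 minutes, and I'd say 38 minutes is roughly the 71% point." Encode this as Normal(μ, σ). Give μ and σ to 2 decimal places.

The p-quantile of Normal(μ,σ) is μ + z_p·σ, with z_{0.2} = -0.8416 and z_{0.71} = 0.5534.
Eliminate σ: μ = (z₂·x₁ − z₁·x₂)/(z₂ − z₁) = (0.5534·23 − (-0.8416)·38)/1.395 = 32.05.
Then σ = (x₂ − x₁)/(z₂ − z₁) = (38 − 23)/1.395 = 10.75.

μ = 32.05, σ = 10.75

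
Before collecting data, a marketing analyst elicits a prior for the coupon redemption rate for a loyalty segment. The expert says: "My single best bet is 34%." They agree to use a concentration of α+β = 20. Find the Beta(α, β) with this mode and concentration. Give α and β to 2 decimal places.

For α,β > 1 the Beta mode is (α−1)/(α+β−2). With α+β = 20, the mode is (α−1)/18.
Set (α−1)/18 = 0.34 → α = 1 + 0.34·18 = 7.12.
β = 20 − α = 12.88.

α = 7.12, β = 12.88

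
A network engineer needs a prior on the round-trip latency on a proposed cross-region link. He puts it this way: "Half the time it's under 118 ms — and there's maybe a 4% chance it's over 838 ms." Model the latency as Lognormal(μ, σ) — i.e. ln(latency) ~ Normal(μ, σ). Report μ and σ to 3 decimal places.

If T ~ Lognormal(μ,σ) then ln T ~ Normal(μ,σ), so the p-quantile of ln T is μ + z_p·σ.
ln(118) = 4.771 and ln(838) = 6.731; z_{0.5} = 0, z_{0.96} = 1.751.
σ = (6.731 − 4.771)/(1.751 − (0)) = 1.120.
μ = 4.771 − (0)·1.120 = 4.771.

μ ≈ 4.771, σ ≈ 1.120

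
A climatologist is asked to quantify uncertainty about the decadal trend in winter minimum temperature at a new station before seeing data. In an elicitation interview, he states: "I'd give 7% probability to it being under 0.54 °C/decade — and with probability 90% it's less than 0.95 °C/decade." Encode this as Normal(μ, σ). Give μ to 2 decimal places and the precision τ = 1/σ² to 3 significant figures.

The p-quantile of Normal(μ,σ) is μ + z_p·σ, with z_{0.07} = -1.476 and z_{0.9} = 1.282.
Eliminate σ: μ = (z₂·x₁ − z₁·x₂)/(z₂ − z₁) = (1.282·0.54 − (-1.476)·0.95)/2.757 = 0.76.
Then σ = (x₂ − x₁)/(z₂ − z₁) = (0.95 − 0.54)/2.757 = 0.15.
Precision τ = 1/σ² = 1/0.1487² = 45.2.

μ = 0.76, τ = 45.2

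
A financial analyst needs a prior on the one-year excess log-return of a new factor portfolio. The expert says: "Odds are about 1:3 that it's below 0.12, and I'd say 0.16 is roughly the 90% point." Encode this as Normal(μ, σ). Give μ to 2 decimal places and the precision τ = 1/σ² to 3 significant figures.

The p-quantile of Normal(μ,σ) is μ + z_p·σ, with z_{0.25} = -0.6745 and z_{0.9} = 1.282.
Eliminate σ: μ = (z₂·x₁ − z₁·x₂)/(z₂ − z₁) = (1.282·0.12 − (-0.6745)·0.16)/1.956 = 0.13.
Then σ = (x₂ − x₁)/(z₂ − z₁) = (0.16 − 0.12)/1.956 = 0.02.
Precision τ = 1/σ² = 1/0.02045² = 2390.

μ = 0.13, τ = 2390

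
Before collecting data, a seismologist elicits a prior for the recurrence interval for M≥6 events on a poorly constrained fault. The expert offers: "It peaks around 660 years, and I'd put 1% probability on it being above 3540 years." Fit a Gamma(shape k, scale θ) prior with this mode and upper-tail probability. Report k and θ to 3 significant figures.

Gamma(k,θ) with k>1 has mode (k−1)θ, so θ = 660/(k−1).
Need P(X < 3540) = 0.99 with θ tied to k this way. Start at k = 2, θ = 660: P(X<3540) ≈ 0.970.
Too low — raise k to concentrate. Iterating converges to k ≈ 2.36.
Then θ = 660/(2.36−1) ≈ 485.

k ≈ 2.36, θ ≈ 485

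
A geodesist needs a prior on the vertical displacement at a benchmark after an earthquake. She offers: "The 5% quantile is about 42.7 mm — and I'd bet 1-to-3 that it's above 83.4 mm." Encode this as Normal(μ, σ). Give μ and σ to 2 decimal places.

The p-quantile of Normal(μ,σ) is μ + z_p·σ, with z_{0.05} = -1.645 and z_{0.75} = 0.6745.
Eliminate σ: μ = (z₂·x₁ − z₁·x₂)/(z₂ − z₁) = (0.6745·42.7 − (-1.645)·83.4)/2.319 = 71.56.
Then σ = (x₂ − x₁)/(z₂ − z₁) = (83.4 − 42.7)/2.319 = 17.55.

μ = 71.56, σ = 17.55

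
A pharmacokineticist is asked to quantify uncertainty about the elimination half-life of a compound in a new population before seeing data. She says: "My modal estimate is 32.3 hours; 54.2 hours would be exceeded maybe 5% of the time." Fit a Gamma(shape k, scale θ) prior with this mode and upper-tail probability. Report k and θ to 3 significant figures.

k ≈ 11.4, θ ≈ 3.1

Gamma(k,θ) with k>1 has mode (k−1)θ, so θ = 32.3/(k−1).
Need P(X < 54.2) = 0.95 with θ tied to k this way. Start at k = 2, θ = 32.3: P(X<54.2) ≈ 0.500.
Too low — raise k to concentrate. Iterating converges to k ≈ 11.4.
Then θ = 32.3/(11.4−1) ≈ 3.1.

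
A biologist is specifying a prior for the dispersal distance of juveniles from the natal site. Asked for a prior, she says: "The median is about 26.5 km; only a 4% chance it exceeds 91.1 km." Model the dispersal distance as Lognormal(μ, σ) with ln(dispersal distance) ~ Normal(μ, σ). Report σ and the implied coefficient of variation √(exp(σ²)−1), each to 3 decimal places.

σ ≈ 0.705, CV ≈ 0.803

If T ~ Lognormal(μ,σ) then ln T ~ Normal(μ,σ), so the p-quantile of ln T is μ + z_p·σ.
ln(26.5) = 3.277 and ln(91.1) = 4.512; z_{0.5} = 0, z_{0.96} = 1.751.
σ = (4.512 − 3.277)/(1.751 − (0)) = 0.705.
μ = 3.277 − (0)·0.705 = 3.277.
CV = √(exp(σ²)−1) = √(exp(0.4975)−1) = 0.803.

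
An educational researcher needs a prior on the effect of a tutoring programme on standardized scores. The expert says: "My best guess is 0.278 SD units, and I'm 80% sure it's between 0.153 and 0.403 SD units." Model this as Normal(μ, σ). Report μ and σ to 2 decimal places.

A symmetric 80% interval runs μ ± z·σ with z = 1.282.
Half-width = 0.125, so σ = 0.125/1.282 = 0.10.
μ is the stated best guess, 0.28.

μ = 0.28, σ = 0.10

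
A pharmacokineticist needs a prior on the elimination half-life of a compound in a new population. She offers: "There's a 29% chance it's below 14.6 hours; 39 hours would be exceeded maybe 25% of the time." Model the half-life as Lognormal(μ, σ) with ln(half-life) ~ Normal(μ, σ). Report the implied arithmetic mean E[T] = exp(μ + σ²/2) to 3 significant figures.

E[T] ≈ 31.3 hours

If T ~ Lognormal(μ,σ) then ln T ~ Normal(μ,σ), so the p-quantile of ln T is μ + z_p·σ.
ln(14.6) = 2.681 and ln(39) = 3.664; z_{0.29} = -0.5534, z_{0.75} = 0.6745.
σ = (3.664 − 2.681)/(0.6745 − (-0.5534)) = 0.800.
μ = 2.681 − (-0.5534)·0.800 = 3.124.
E[T] = exp(μ + σ²/2) = exp(3.124 + 0.3202) = 31.3 hours.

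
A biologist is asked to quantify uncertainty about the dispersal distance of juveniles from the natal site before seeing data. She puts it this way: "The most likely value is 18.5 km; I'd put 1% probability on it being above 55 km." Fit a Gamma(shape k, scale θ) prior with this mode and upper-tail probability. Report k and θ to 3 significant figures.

k ≈ 4.8, θ ≈ 4.87

Gamma(k,θ) with k>1 has mode (k−1)θ, so θ = 18.5/(k−1).
Need P(X < 55) = 0.99 with θ tied to k this way. Start at k = 2, θ = 18.5: P(X<55) ≈ 0.797.
Too low — raise k to concentrate. Iterating converges to k ≈ 4.8.
Then θ = 18.5/(4.8−1) ≈ 4.87.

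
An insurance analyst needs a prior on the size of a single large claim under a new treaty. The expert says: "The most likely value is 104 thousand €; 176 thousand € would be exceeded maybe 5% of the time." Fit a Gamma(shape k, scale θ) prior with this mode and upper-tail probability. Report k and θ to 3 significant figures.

k ≈ 11.1, θ ≈ 10.3

Gamma(k,θ) with k>1 has mode (k−1)θ, so θ = 104/(k−1).
Need P(X < 176) = 0.95 with θ tied to k this way. Start at k = 2, θ = 104: P(X<176) ≈ 0.504.
Too low — raise k to concentrate. Iterating converges to k ≈ 11.1.
Then θ = 104/(11.1−1) ≈ 10.3.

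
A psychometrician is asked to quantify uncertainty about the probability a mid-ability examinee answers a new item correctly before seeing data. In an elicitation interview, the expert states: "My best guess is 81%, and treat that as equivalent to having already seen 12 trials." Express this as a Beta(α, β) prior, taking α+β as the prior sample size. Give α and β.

Under the effective-sample-size interpretation, Beta(α, β) has prior mean α/(α+β) and prior sample size α+β.
So α+β = 12 and α/(α+β) = 0.81, giving α = 0.81·12 = 9.72 and β = 12 − 9.72 = 2.28.

α = 9.72, β = 2.28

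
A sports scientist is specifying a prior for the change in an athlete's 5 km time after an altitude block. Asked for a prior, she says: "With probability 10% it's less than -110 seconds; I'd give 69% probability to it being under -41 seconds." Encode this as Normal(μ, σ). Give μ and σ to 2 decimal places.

The p-quantile of Normal(μ,σ) is μ + z_p·σ, with z_{0.1} = -1.282 and z_{0.69} = 0.4959.
Eliminate σ: μ = (z₂·x₁ − z₁·x₂)/(z₂ − z₁) = (0.4959·-110 − (-1.282)·-41)/1.777 = -60.25.
Then σ = (x₂ − x₁)/(z₂ − z₁) = (-41 − -110)/1.777 = 38.82.

μ = -60.25, σ = 38.82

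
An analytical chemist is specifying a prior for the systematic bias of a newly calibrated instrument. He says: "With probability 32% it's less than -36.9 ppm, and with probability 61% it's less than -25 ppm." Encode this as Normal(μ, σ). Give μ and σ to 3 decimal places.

μ = -29.450, σ = 15.930

The p-quantile of Normal(μ,σ) is μ + z_p·σ, with z_{0.32} = -0.4677 and z_{0.61} = 0.2793.
Eliminate σ: μ = (z₂·x₁ − z₁·x₂)/(z₂ − z₁) = (0.2793·-36.9 − (-0.4677)·-25)/0.747 = -29.450.
Then σ = (x₂ − x₁)/(z₂ − z₁) = (-25 − -36.9)/0.747 = 15.930.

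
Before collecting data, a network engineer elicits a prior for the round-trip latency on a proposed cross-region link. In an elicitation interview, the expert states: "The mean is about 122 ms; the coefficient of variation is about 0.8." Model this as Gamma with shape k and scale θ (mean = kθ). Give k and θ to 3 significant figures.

For Gamma(k, scale θ): mean = kθ, variance = kθ², so CV = 1/√k.
CV = 0.8, hence k = 1/CV² = 1.56.
Then θ = mean/k = 122/1.56 = 78.1.

k ≈ 1.56, θ ≈ 78.1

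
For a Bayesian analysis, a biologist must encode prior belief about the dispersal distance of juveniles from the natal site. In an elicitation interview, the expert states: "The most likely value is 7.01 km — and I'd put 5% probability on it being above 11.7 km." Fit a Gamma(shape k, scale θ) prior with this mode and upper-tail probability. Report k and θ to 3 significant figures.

Gamma(k,θ) with k>1 has mode (k−1)θ, so θ = 7.01/(k−1).
Need P(X < 11.7) = 0.95 with θ tied to k this way. Start at k = 2, θ = 7.01: P(X<11.7) ≈ 0.497.
Too low — raise k to concentrate. Iterating converges to k ≈ 11.6.
Then θ = 7.01/(11.6−1) ≈ 0.659.

k ≈ 11.6, θ ≈ 0.659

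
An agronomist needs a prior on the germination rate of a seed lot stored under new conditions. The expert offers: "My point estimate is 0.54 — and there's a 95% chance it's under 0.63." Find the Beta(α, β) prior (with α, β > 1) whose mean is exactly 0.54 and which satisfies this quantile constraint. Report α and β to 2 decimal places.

With mean 0.54 fixed, write α = 0.54s, β = 0.46s where s = α+β.
Need P(θ < 0.63) = 0.95 under Beta(0.54s, 0.46s). Normal approximation: (q−m)/√(m(1−m)/s) ≈ z_{0.95} = 1.64, so s ≈ 0.54·0.46·(1.64)²/(0.63−0.54)² = 83.0.
At s = 83.0: P(θ<0.63) ≈ 0.952. Adjusting to match 0.95 gives s ≈ 81.07.
So α = 0.54·81.07 ≈ 43.78, β = 0.46·81.07 ≈ 37.29.

α ≈ 43.78, β ≈ 37.29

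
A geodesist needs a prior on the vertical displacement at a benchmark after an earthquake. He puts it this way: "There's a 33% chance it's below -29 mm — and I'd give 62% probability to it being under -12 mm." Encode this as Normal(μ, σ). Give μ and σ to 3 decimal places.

The p-quantile of Normal(μ,σ) is μ + z_p·σ, with z_{0.33} = -0.4399 and z_{0.62} = 0.3055.
Eliminate σ: μ = (z₂·x₁ − z₁·x₂)/(z₂ − z₁) = (0.3055·-29 − (-0.4399)·-12)/0.7454 = -18.967.
Then σ = (x₂ − x₁)/(z₂ − z₁) = (-12 − -29)/0.7454 = 22.807.

μ = -18.967, σ = 22.807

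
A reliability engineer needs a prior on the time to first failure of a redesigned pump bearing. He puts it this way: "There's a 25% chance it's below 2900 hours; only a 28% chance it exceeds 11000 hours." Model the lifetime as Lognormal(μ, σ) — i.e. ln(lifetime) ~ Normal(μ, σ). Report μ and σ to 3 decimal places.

If T ~ Lognormal(μ,σ) then ln T ~ Normal(μ,σ), so the p-quantile of ln T is μ + z_p·σ.
ln(2900) = 7.972 and ln(11000) = 9.306; z_{0.25} = -0.6745, z_{0.72} = 0.5828.
σ = (9.306 − 7.972)/(0.5828 − (-0.6745)) = 1.060.
μ = 7.972 − (-0.6745)·1.060 = 8.688.

μ ≈ 8.688, σ ≈ 1.060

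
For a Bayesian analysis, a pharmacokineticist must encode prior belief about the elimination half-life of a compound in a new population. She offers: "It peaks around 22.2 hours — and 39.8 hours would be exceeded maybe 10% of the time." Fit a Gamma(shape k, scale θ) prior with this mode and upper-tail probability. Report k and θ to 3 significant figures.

k ≈ 6.59, θ ≈ 3.97

Gamma(k,θ) with k>1 has mode (k−1)θ, so θ = 22.2/(k−1).
Need P(X < 39.8) = 0.9 with θ tied to k this way. Start at k = 2, θ = 22.2: P(X<39.8) ≈ 0.535.
Too low — raise k to concentrate. Iterating converges to k ≈ 6.59.
Then θ = 22.2/(6.59−1) ≈ 3.97.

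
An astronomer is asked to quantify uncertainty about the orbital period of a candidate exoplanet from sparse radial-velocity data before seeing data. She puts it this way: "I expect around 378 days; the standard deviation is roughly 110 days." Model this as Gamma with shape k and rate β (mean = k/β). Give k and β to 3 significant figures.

For Gamma(k, rate β): mean = k/β, variance = k/β², so CV = 1/√k.
CV = SD/mean = 110/378 = 0.291, hence k = 1/CV² = 11.8.
Then β = k/mean = 11.8/378 = 0.0312.

k ≈ 11.8, β ≈ 0.0312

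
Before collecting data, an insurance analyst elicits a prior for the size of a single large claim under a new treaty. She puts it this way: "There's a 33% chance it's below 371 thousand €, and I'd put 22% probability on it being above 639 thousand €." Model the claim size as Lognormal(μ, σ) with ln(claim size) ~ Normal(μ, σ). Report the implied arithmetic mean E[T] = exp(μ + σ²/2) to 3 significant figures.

E[T] ≈ 500 thousand €

If T ~ Lognormal(μ,σ) then ln T ~ Normal(μ,σ), so the p-quantile of ln T is μ + z_p·σ.
ln(371) = 5.916 and ln(639) = 6.46; z_{0.33} = -0.4399, z_{0.78} = 0.7722.
σ = (6.46 − 5.916)/(0.7722 − (-0.4399)) = 0.449.
μ = 5.916 − (-0.4399)·0.449 = 6.114.
E[T] = exp(μ + σ²/2) = exp(6.114 + 0.1006) = 500 thousand €.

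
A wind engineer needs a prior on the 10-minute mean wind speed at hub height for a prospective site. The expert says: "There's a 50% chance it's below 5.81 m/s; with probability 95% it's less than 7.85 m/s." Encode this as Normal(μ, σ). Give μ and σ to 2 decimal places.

The p-quantile of Normal(μ,σ) is μ + z_p·σ, with z_{0.5} = 0 and z_{0.95} = 1.645.
Eliminate σ: μ = (z₂·x₁ − z₁·x₂)/(z₂ − z₁) = (1.645·5.81 − (0)·7.85)/1.645 = 5.81.
Then σ = (x₂ − x₁)/(z₂ − z₁) = (7.85 − 5.81)/1.645 = 1.24.

μ = 5.81, σ = 1.24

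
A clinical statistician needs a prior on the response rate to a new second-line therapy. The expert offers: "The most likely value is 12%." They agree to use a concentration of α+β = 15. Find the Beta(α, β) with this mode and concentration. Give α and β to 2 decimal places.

For α,β > 1 the Beta mode is (α−1)/(α+β−2). With α+β = 15, the mode is (α−1)/13.
Set (α−1)/13 = 0.12 → α = 1 + 0.12·13 = 2.56.
β = 15 − α = 12.44.

α = 2.56, β = 12.44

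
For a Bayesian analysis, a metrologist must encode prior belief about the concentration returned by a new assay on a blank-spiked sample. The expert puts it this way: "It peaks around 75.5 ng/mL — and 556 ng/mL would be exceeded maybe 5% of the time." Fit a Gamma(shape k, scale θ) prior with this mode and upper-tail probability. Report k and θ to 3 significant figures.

k ≈ 1.54, θ ≈ 140

Gamma(k,θ) with k>1 has mode (k−1)θ, so θ = 75.5/(k−1).
Need P(X < 556) = 0.95 with θ tied to k this way. Start at k = 2, θ = 75.5: P(X<556) ≈ 0.995.
Too high — lower k to spread out. Iterating converges to k ≈ 1.54.
Then θ = 75.5/(1.54−1) ≈ 140.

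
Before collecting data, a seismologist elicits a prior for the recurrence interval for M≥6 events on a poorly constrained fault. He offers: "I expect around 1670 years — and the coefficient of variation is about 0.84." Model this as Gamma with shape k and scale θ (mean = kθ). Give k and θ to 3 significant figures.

For Gamma(k, scale θ): mean = kθ, variance = kθ², so CV = 1/√k.
CV = 0.84, hence k = 1/CV² = 1.42.
Then θ = mean/k = 1670/1.42 = 1180.

k ≈ 1.42, θ ≈ 1180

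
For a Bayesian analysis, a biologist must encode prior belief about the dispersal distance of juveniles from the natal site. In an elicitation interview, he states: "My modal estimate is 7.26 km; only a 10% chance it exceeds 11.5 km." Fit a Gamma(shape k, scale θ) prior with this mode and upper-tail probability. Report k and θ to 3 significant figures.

k ≈ 9.87, θ ≈ 0.819

Gamma(k,θ) with k>1 has mode (k−1)θ, so θ = 7.26/(k−1).
Need P(X < 11.5) = 0.9 with θ tied to k this way. Start at k = 2, θ = 7.26: P(X<11.5) ≈ 0.470.
Too low — raise k to concentrate. Iterating converges to k ≈ 9.87.
Then θ = 7.26/(9.87−1) ≈ 0.819.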